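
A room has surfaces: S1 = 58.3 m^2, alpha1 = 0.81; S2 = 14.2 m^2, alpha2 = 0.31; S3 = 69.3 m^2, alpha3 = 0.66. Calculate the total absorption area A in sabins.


Given surfaces:
  Surface 1: 58.3 * 0.81 = 47.223
  Surface 2: 14.2 * 0.31 = 4.402
  Surface 3: 69.3 * 0.66 = 45.738
Formula: A = sum(Si * alpha_i)
A = 47.223 + 4.402 + 45.738
A = 97.36

97.36 sabins


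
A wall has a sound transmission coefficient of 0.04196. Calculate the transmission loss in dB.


Given values:
  tau = 0.04196
Formula: TL = 10 * log10(1 / tau)
Compute 1 / tau = 1 / 0.04196 = 23.8322
Compute log10(23.8322) = 1.377164
TL = 10 * 1.377164 = 13.77

13.77 dB


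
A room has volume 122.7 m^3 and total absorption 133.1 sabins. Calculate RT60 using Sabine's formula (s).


Given values:
  V = 122.7 m^3
  A = 133.1 sabins
Formula: RT60 = 0.161 * V / A
Numerator: 0.161 * 122.7 = 19.7547
RT60 = 19.7547 / 133.1 = 0.148

0.148 s


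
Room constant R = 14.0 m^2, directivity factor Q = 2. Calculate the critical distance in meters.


Given values:
  R = 14.0 m^2, Q = 2
Formula: d_c = 0.141 * sqrt(Q * R)
Compute Q * R = 2 * 14.0 = 28.0
Compute sqrt(28.0) = 5.2915
d_c = 0.141 * 5.2915 = 0.746

0.746 m


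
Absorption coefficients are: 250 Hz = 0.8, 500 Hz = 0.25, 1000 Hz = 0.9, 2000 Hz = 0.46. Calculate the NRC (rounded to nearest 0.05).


Given values:
  a_250 = 0.8, a_500 = 0.25
  a_1000 = 0.9, a_2000 = 0.46
Formula: NRC = (a250 + a500 + a1000 + a2000) / 4
Sum = 0.8 + 0.25 + 0.9 + 0.46 = 2.41
NRC = 2.41 / 4 = 0.6025
Rounded to nearest 0.05: 0.6

0.6


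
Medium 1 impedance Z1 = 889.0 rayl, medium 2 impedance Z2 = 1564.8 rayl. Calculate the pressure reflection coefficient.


Given values:
  Z1 = 889.0 rayl, Z2 = 1564.8 rayl
Formula: R = (Z2 - Z1) / (Z2 + Z1)
Numerator: Z2 - Z1 = 1564.8 - 889.0 = 675.8
Denominator: Z2 + Z1 = 1564.8 + 889.0 = 2453.8
R = 675.8 / 2453.8 = 0.2754

0.2754


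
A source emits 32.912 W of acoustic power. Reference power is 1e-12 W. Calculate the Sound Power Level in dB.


Given values:
  W = 32.912 W
  W_ref = 1e-12 W
Formula: SWL = 10 * log10(W / W_ref)
Compute ratio: W / W_ref = 32912000000000
Compute log10: log10(32912000000000) = 13.517354
Multiply: SWL = 10 * 13.517354 = 135.17

135.17 dB


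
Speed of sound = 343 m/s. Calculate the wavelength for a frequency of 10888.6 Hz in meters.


Given values:
  c = 343 m/s, f = 10888.6 Hz
Formula: lambda = c / f
lambda = 343 / 10888.6
lambda = 0.0315

0.0315 m


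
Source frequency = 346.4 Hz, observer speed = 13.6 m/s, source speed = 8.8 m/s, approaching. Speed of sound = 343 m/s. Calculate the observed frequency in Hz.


Given values:
  f_s = 346.4 Hz, v_o = 13.6 m/s, v_s = 8.8 m/s
  Direction: approaching
Formula: f_o = f_s * (c + v_o) / (c - v_s)
Numerator: c + v_o = 343 + 13.6 = 356.6
Denominator: c - v_s = 343 - 8.8 = 334.2
f_o = 346.4 * 356.6 / 334.2 = 369.62

369.62 Hz


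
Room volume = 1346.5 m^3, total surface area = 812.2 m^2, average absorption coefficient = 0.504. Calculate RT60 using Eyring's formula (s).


Given values:
  V = 1346.5 m^3, S = 812.2 m^2, alpha = 0.504
Formula: RT60 = 0.161 * V / (-S * ln(1 - alpha))
Compute ln(1 - 0.504) = ln(0.496) = -0.701179
Denominator: -812.2 * -0.701179 = 569.4976
Numerator: 0.161 * 1346.5 = 216.7865
RT60 = 216.7865 / 569.4976 = 0.381

0.381 s


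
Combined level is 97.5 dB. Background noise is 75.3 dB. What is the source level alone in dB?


Given values:
  L_total = 97.5 dB, L_bg = 75.3 dB
Formula: L_source = 10 * log10(10^(L_total/10) - 10^(L_bg/10))
Convert to linear:
  10^(97.5/10) = 5623413251.9035
  10^(75.3/10) = 33884415.6139
Difference: 5623413251.9035 - 33884415.6139 = 5589528836.2896
L_source = 10 * log10(5589528836.2896) = 97.47

97.47 dB


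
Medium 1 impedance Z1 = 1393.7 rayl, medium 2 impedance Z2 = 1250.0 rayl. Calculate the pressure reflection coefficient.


Given values:
  Z1 = 1393.7 rayl, Z2 = 1250.0 rayl
Formula: R = (Z2 - Z1) / (Z2 + Z1)
Numerator: Z2 - Z1 = 1250.0 - 1393.7 = -143.7
Denominator: Z2 + Z1 = 1250.0 + 1393.7 = 2643.7
R = -143.7 / 2643.7 = -0.0544

-0.0544


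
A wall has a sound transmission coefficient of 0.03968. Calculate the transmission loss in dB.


Given values:
  tau = 0.03968
Formula: TL = 10 * log10(1 / tau)
Compute 1 / tau = 1 / 0.03968 = 25.2016
Compute log10(25.2016) = 1.401428
TL = 10 * 1.401428 = 14.01

14.01 dB


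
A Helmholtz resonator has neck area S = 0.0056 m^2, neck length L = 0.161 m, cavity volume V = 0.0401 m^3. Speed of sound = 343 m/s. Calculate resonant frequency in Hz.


Given values:
  S = 0.0056 m^2, L = 0.161 m, V = 0.0401 m^3, c = 343 m/s
Formula: f = (c / (2*pi)) * sqrt(S / (V * L))
Compute V * L = 0.0401 * 0.161 = 0.0064561
Compute S / (V * L) = 0.0056 / 0.0064561 = 0.8674
Compute sqrt(0.8674) = 0.931343
Compute c / (2*pi) = 343 / 6.283185 = 54.590148
f = 54.590148 * 0.931343 = 50.84

50.84 Hz


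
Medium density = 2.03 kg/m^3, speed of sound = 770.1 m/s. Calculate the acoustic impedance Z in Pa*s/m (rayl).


Given values:
  rho = 2.03 kg/m^3
  c = 770.1 m/s
Formula: Z = rho * c
Z = 2.03 * 770.1
Z = 1563.3

1563.3 rayl


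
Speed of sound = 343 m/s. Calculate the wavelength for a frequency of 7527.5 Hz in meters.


Given values:
  c = 343 m/s, f = 7527.5 Hz
Formula: lambda = c / f
lambda = 343 / 7527.5
lambda = 0.0456

0.0456 m


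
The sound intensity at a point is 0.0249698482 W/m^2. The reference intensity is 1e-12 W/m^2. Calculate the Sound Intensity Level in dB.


Given values:
  I = 0.0249698482 W/m^2
  I_ref = 1e-12 W/m^2
Formula: SIL = 10 * log10(I / I_ref)
Compute ratio: I / I_ref = 24969848200
Compute log10: log10(24969848200) = 10.397416
Multiply: SIL = 10 * 10.397416 = 103.97

103.97 dB


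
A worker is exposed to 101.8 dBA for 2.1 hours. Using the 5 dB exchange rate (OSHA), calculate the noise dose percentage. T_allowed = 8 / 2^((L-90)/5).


Given values:
  L = 101.8 dBA, T = 2.1 hours
Formula: T_allowed = 8 / 2^((L - 90) / 5)
Compute exponent: (101.8 - 90) / 5 = 2.36
Compute 2^(2.36) = 5.133704
T_allowed = 8 / 5.133704 = 1.558329 hours
Dose = (T / T_allowed) * 100
Dose = (2.1 / 1.558329) * 100 = 134.76

134.76 %


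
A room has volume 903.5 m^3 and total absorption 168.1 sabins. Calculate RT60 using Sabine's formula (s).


Given values:
  V = 903.5 m^3
  A = 168.1 sabins
Formula: RT60 = 0.161 * V / A
Numerator: 0.161 * 903.5 = 145.4635
RT60 = 145.4635 / 168.1 = 0.865

0.865 s


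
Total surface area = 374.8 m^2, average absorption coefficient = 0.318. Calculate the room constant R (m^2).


Given values:
  S = 374.8 m^2, alpha = 0.318
Formula: R = S * alpha / (1 - alpha)
Numerator: 374.8 * 0.318 = 119.1864
Denominator: 1 - 0.318 = 0.682
R = 119.1864 / 0.682 = 174.76

174.76 m^2


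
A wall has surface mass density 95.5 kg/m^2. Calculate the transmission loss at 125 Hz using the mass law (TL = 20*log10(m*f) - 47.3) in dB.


Given values:
  m = 95.5 kg/m^2, f = 125 Hz
Formula: TL = 20 * log10(m * f) - 47.3
Compute m * f = 95.5 * 125 = 11937.5
Compute log10(11937.5) = 4.076913
Compute 20 * 4.076913 = 81.5383
TL = 81.5383 - 47.3 = 34.24

34.24 dB


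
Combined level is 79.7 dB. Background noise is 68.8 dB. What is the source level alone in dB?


Given values:
  L_total = 79.7 dB, L_bg = 68.8 dB
Formula: L_source = 10 * log10(10^(L_total/10) - 10^(L_bg/10))
Convert to linear:
  10^(79.7/10) = 93325430.0797
  10^(68.8/10) = 7585775.7503
Difference: 93325430.0797 - 7585775.7503 = 85739654.3294
L_source = 10 * log10(85739654.3294) = 79.33

79.33 dB


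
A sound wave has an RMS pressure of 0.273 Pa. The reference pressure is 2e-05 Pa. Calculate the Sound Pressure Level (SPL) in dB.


Given values:
  p = 0.273 Pa
  p_ref = 2e-05 Pa
Formula: SPL = 20 * log10(p / p_ref)
Compute ratio: p / p_ref = 0.273 / 2e-05 = 13650
Compute log10: log10(13650) = 4.135133
Multiply: SPL = 20 * 4.135133 = 82.7

82.7 dB


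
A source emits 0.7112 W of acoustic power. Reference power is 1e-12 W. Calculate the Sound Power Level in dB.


Given values:
  W = 0.7112 W
  W_ref = 1e-12 W
Formula: SWL = 10 * log10(W / W_ref)
Compute ratio: W / W_ref = 711200000000
Compute log10: log10(711200000000) = 11.851992
Multiply: SWL = 10 * 11.851992 = 118.52

118.52 dB


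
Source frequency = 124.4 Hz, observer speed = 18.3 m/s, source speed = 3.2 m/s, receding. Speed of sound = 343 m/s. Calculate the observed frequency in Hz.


Given values:
  f_s = 124.4 Hz, v_o = 18.3 m/s, v_s = 3.2 m/s
  Direction: receding
Formula: f_o = f_s * (c - v_o) / (c + v_s)
Numerator: c - v_o = 343 - 18.3 = 324.7
Denominator: c + v_s = 343 + 3.2 = 346.2
f_o = 124.4 * 324.7 / 346.2 = 116.67

116.67 Hz


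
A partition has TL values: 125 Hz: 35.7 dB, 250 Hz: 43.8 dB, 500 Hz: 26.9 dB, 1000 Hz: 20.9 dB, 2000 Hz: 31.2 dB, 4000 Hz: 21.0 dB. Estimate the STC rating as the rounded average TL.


Given TL values at each frequency:
  125 Hz: 35.7 dB
  250 Hz: 43.8 dB
  500 Hz: 26.9 dB
  1000 Hz: 20.9 dB
  2000 Hz: 31.2 dB
  4000 Hz: 21.0 dB
Formula: STC ~ round(average of TL values)
Sum = 35.7 + 43.8 + 26.9 + 20.9 + 31.2 + 21.0 = 179.5
Average = 179.5 / 6 = 29.92
Rounded: 30

30


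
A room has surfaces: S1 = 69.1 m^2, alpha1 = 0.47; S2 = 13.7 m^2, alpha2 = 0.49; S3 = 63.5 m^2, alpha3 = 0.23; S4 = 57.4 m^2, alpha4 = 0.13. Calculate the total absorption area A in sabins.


Given surfaces:
  Surface 1: 69.1 * 0.47 = 32.477
  Surface 2: 13.7 * 0.49 = 6.713
  Surface 3: 63.5 * 0.23 = 14.605
  Surface 4: 57.4 * 0.13 = 7.462
Formula: A = sum(Si * alpha_i)
A = 32.477 + 6.713 + 14.605 + 7.462
A = 61.26

61.26 sabins


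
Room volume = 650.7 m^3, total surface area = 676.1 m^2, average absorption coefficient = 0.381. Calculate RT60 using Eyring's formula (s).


Given values:
  V = 650.7 m^3, S = 676.1 m^2, alpha = 0.381
Formula: RT60 = 0.161 * V / (-S * ln(1 - alpha))
Compute ln(1 - 0.381) = ln(0.619) = -0.47965
Denominator: -676.1 * -0.47965 = 324.2914
Numerator: 0.161 * 650.7 = 104.7627
RT60 = 104.7627 / 324.2914 = 0.323

0.323 s


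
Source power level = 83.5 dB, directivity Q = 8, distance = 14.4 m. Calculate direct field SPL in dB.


Given values:
  Lw = 83.5 dB, Q = 8, r = 14.4 m
Formula: SPL = Lw + 10 * log10(Q / (4 * pi * r^2))
Compute 4 * pi * r^2 = 4 * pi * 14.4^2 = 2605.7626
Compute Q / denom = 8 / 2605.7626 = 0.00307012
Compute 10 * log10(0.00307012) = -25.1284
SPL = 83.5 + (-25.1284) = 58.37

58.37 dB


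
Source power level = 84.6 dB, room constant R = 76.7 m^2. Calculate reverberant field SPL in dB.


Given values:
  Lw = 84.6 dB, R = 76.7 m^2
Formula: SPL = Lw + 10 * log10(4 / R)
Compute 4 / R = 4 / 76.7 = 0.052151
Compute 10 * log10(0.052151) = -12.8274
SPL = 84.6 + (-12.8274) = 71.77

71.77 dB


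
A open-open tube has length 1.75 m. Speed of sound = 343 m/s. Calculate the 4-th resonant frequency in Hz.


Given values:
  Tube type: open-open, L = 1.75 m, c = 343 m/s, n = 4
Formula: f_n = n * c / (2 * L)
Compute 2 * L = 2 * 1.75 = 3.5
f = 4 * 343 / 3.5
f = 392.0

392.0 Hz


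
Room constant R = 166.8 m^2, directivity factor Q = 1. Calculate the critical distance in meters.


Given values:
  R = 166.8 m^2, Q = 1
Formula: d_c = 0.141 * sqrt(Q * R)
Compute Q * R = 1 * 166.8 = 166.8
Compute sqrt(166.8) = 12.9151
d_c = 0.141 * 12.9151 = 1.821

1.821 m


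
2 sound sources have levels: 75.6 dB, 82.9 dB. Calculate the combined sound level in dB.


Formula: L_total = 10 * log10( sum(10^(Li/10)) )
  Source 1: 10^(75.6/10) = 36307805.477
  Source 2: 10^(82.9/10) = 194984459.9758
Sum of linear values = 231292265.4528
L_total = 10 * log10(231292265.4528) = 83.64

83.64 dB


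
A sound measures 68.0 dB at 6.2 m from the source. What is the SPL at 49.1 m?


Given values:
  SPL1 = 68.0 dB, r1 = 6.2 m, r2 = 49.1 m
Formula: SPL2 = SPL1 - 20 * log10(r2 / r1)
Compute ratio: r2 / r1 = 49.1 / 6.2 = 7.9194
Compute log10: log10(7.9194) = 0.898692
Compute drop: 20 * 0.898692 = 17.9738
SPL2 = 68.0 - 17.9738 = 50.03

50.03 dB


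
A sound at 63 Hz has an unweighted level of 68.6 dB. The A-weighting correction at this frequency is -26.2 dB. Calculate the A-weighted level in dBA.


Given values:
  SPL = 68.6 dB
  A-weighting at 63 Hz = -26.2 dB
Formula: L_A = SPL + A_weight
L_A = 68.6 + (-26.2)
L_A = 42.4

42.4 dBA


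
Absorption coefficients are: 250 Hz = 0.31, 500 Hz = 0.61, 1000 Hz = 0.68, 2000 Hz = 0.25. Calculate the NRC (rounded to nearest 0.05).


Given values:
  a_250 = 0.31, a_500 = 0.61
  a_1000 = 0.68, a_2000 = 0.25
Formula: NRC = (a250 + a500 + a1000 + a2000) / 4
Sum = 0.31 + 0.61 + 0.68 + 0.25 = 1.85
NRC = 1.85 / 4 = 0.4625
Rounded to nearest 0.05: 0.45

0.45


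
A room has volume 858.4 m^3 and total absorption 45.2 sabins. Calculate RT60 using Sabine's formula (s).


Given values:
  V = 858.4 m^3
  A = 45.2 sabins
Formula: RT60 = 0.161 * V / A
Numerator: 0.161 * 858.4 = 138.2024
RT60 = 138.2024 / 45.2 = 3.058

3.058 s


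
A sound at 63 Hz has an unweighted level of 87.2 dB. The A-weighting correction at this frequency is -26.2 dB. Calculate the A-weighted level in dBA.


Given values:
  SPL = 87.2 dB
  A-weighting at 63 Hz = -26.2 dB
Formula: L_A = SPL + A_weight
L_A = 87.2 + (-26.2)
L_A = 61.0

61.0 dBA


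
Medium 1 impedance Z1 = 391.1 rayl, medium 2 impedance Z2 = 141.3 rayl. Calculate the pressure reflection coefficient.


Given values:
  Z1 = 391.1 rayl, Z2 = 141.3 rayl
Formula: R = (Z2 - Z1) / (Z2 + Z1)
Numerator: Z2 - Z1 = 141.3 - 391.1 = -249.8
Denominator: Z2 + Z1 = 141.3 + 391.1 = 532.4
R = -249.8 / 532.4 = -0.4692

-0.4692


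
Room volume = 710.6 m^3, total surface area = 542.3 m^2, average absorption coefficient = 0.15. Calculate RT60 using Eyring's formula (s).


Given values:
  V = 710.6 m^3, S = 542.3 m^2, alpha = 0.15
Formula: RT60 = 0.161 * V / (-S * ln(1 - alpha))
Compute ln(1 - 0.15) = ln(0.85) = -0.162519
Denominator: -542.3 * -0.162519 = 88.1341
Numerator: 0.161 * 710.6 = 114.4066
RT60 = 114.4066 / 88.1341 = 1.298

1.298 s


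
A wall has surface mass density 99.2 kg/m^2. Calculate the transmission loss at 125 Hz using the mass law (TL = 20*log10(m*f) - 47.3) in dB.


Given values:
  m = 99.2 kg/m^2, f = 125 Hz
Formula: TL = 20 * log10(m * f) - 47.3
Compute m * f = 99.2 * 125 = 12400.0
Compute log10(12400.0) = 4.093422
Compute 20 * 4.093422 = 81.8684
TL = 81.8684 - 47.3 = 34.57

34.57 dB


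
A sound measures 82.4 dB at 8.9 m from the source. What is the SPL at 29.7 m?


Given values:
  SPL1 = 82.4 dB, r1 = 8.9 m, r2 = 29.7 m
Formula: SPL2 = SPL1 - 20 * log10(r2 / r1)
Compute ratio: r2 / r1 = 29.7 / 8.9 = 3.3371
Compute log10: log10(3.3371) = 0.523369
Compute drop: 20 * 0.523369 = 10.4674
SPL2 = 82.4 - 10.4674 = 71.93

71.93 dB


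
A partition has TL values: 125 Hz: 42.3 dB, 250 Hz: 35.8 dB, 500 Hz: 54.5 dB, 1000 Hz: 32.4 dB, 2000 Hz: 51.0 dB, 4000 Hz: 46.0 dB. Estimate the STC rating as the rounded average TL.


Given TL values at each frequency:
  125 Hz: 42.3 dB
  250 Hz: 35.8 dB
  500 Hz: 54.5 dB
  1000 Hz: 32.4 dB
  2000 Hz: 51.0 dB
  4000 Hz: 46.0 dB
Formula: STC ~ round(average of TL values)
Sum = 42.3 + 35.8 + 54.5 + 32.4 + 51.0 + 46.0 = 262.0
Average = 262.0 / 6 = 43.67
Rounded: 44

44


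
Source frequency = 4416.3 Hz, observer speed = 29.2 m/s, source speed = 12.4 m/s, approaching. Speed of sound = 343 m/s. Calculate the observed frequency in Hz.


Given values:
  f_s = 4416.3 Hz, v_o = 29.2 m/s, v_s = 12.4 m/s
  Direction: approaching
Formula: f_o = f_s * (c + v_o) / (c - v_s)
Numerator: c + v_o = 343 + 29.2 = 372.2
Denominator: c - v_s = 343 - 12.4 = 330.6
f_o = 4416.3 * 372.2 / 330.6 = 4972.01

4972.01 Hz


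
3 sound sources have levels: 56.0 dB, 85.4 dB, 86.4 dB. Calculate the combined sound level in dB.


Formula: L_total = 10 * log10( sum(10^(Li/10)) )
  Source 1: 10^(56.0/10) = 398107.1706
  Source 2: 10^(85.4/10) = 346736850.4525
  Source 3: 10^(86.4/10) = 436515832.2402
Sum of linear values = 783650789.8633
L_total = 10 * log10(783650789.8633) = 88.94

88.94 dB


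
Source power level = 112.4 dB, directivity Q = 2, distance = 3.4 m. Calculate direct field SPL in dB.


Given values:
  Lw = 112.4 dB, Q = 2, r = 3.4 m
Formula: SPL = Lw + 10 * log10(Q / (4 * pi * r^2))
Compute 4 * pi * r^2 = 4 * pi * 3.4^2 = 145.2672
Compute Q / denom = 2 / 145.2672 = 0.01376773
Compute 10 * log10(0.01376773) = -18.6114
SPL = 112.4 + (-18.6114) = 93.79

93.79 dB


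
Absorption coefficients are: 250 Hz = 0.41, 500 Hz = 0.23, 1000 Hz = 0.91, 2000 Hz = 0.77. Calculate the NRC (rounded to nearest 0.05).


Given values:
  a_250 = 0.41, a_500 = 0.23
  a_1000 = 0.91, a_2000 = 0.77
Formula: NRC = (a250 + a500 + a1000 + a2000) / 4
Sum = 0.41 + 0.23 + 0.91 + 0.77 = 2.32
NRC = 2.32 / 4 = 0.58
Rounded to nearest 0.05: 0.6

0.6


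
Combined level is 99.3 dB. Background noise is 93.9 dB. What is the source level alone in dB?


Given values:
  L_total = 99.3 dB, L_bg = 93.9 dB
Formula: L_source = 10 * log10(10^(L_total/10) - 10^(L_bg/10))
Convert to linear:
  10^(99.3/10) = 8511380382.0238
  10^(93.9/10) = 2454708915.685
Difference: 8511380382.0238 - 2454708915.685 = 6056671466.3388
L_source = 10 * log10(6056671466.3388) = 97.82

97.82 dB


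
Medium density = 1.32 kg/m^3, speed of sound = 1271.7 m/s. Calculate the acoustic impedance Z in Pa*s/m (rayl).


Given values:
  rho = 1.32 kg/m^3
  c = 1271.7 m/s
Formula: Z = rho * c
Z = 1.32 * 1271.7
Z = 1678.64

1678.64 rayl


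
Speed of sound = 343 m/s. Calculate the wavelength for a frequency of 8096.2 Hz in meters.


Given values:
  c = 343 m/s, f = 8096.2 Hz
Formula: lambda = c / f
lambda = 343 / 8096.2
lambda = 0.0424

0.0424 m


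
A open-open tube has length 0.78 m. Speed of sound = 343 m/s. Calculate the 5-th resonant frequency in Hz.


Given values:
  Tube type: open-open, L = 0.78 m, c = 343 m/s, n = 5
Formula: f_n = n * c / (2 * L)
Compute 2 * L = 2 * 0.78 = 1.56
f = 5 * 343 / 1.56
f = 1099.36

1099.36 Hz


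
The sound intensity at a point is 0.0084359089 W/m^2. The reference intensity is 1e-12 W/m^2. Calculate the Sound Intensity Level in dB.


Given values:
  I = 0.0084359089 W/m^2
  I_ref = 1e-12 W/m^2
Formula: SIL = 10 * log10(I / I_ref)
Compute ratio: I / I_ref = 8435908900
Compute log10: log10(8435908900) = 9.926132
Multiply: SIL = 10 * 9.926132 = 99.26

99.26 dB


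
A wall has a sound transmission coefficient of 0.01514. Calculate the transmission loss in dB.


Given values:
  tau = 0.01514
Formula: TL = 10 * log10(1 / tau)
Compute 1 / tau = 1 / 0.01514 = 66.0502
Compute log10(66.0502) = 1.819874
TL = 10 * 1.819874 = 18.2

18.2 dB


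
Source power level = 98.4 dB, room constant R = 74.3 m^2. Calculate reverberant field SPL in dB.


Given values:
  Lw = 98.4 dB, R = 74.3 m^2
Formula: SPL = Lw + 10 * log10(4 / R)
Compute 4 / R = 4 / 74.3 = 0.053836
Compute 10 * log10(0.053836) = -12.6893
SPL = 98.4 + (-12.6893) = 85.71

85.71 dB


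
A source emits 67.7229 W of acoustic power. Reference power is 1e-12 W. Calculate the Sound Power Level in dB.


Given values:
  W = 67.7229 W
  W_ref = 1e-12 W
Formula: SWL = 10 * log10(W / W_ref)
Compute ratio: W / W_ref = 67722900000000
Compute log10: log10(67722900000000) = 13.830736
Multiply: SWL = 10 * 13.830736 = 138.31

138.31 dB


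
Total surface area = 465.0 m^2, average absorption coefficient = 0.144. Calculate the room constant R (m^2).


Given values:
  S = 465.0 m^2, alpha = 0.144
Formula: R = S * alpha / (1 - alpha)
Numerator: 465.0 * 0.144 = 66.96
Denominator: 1 - 0.144 = 0.856
R = 66.96 / 0.856 = 78.22

78.22 m^2


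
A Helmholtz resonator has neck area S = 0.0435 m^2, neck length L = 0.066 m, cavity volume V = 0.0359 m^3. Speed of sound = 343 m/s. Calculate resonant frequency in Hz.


Given values:
  S = 0.0435 m^2, L = 0.066 m, V = 0.0359 m^3, c = 343 m/s
Formula: f = (c / (2*pi)) * sqrt(S / (V * L))
Compute V * L = 0.0359 * 0.066 = 0.0023694
Compute S / (V * L) = 0.0435 / 0.0023694 = 18.3591
Compute sqrt(18.3591) = 4.284752
Compute c / (2*pi) = 343 / 6.283185 = 54.590148
f = 54.590148 * 4.284752 = 233.91

233.91 Hz


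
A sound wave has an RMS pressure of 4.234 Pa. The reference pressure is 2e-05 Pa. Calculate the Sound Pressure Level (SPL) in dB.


Given values:
  p = 4.234 Pa
  p_ref = 2e-05 Pa
Formula: SPL = 20 * log10(p / p_ref)
Compute ratio: p / p_ref = 4.234 / 2e-05 = 211700
Compute log10: log10(211700) = 5.325721
Multiply: SPL = 20 * 5.325721 = 106.51

106.51 dB


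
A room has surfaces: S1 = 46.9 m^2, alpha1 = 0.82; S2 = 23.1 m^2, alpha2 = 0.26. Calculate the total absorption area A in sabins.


Given surfaces:
  Surface 1: 46.9 * 0.82 = 38.458
  Surface 2: 23.1 * 0.26 = 6.006
Formula: A = sum(Si * alpha_i)
A = 38.458 + 6.006
A = 44.46

44.46 sabins


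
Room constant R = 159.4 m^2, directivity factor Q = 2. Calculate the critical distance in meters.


Given values:
  R = 159.4 m^2, Q = 2
Formula: d_c = 0.141 * sqrt(Q * R)
Compute Q * R = 2 * 159.4 = 318.8
Compute sqrt(318.8) = 17.855
d_c = 0.141 * 17.855 = 2.518

2.518 m


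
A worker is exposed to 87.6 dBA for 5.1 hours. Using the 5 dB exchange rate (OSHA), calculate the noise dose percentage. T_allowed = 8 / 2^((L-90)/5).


Given values:
  L = 87.6 dBA, T = 5.1 hours
Formula: T_allowed = 8 / 2^((L - 90) / 5)
Compute exponent: (87.6 - 90) / 5 = -0.48
Compute 2^(-0.48) = 0.716978
T_allowed = 8 / 0.716978 = 11.157943 hours
Dose = (T / T_allowed) * 100
Dose = (5.1 / 11.157943) * 100 = 45.71

45.71 %


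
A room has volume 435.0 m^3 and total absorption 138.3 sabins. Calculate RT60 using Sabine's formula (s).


Given values:
  V = 435.0 m^3
  A = 138.3 sabins
Formula: RT60 = 0.161 * V / A
Numerator: 0.161 * 435.0 = 70.035
RT60 = 70.035 / 138.3 = 0.506

0.506 s


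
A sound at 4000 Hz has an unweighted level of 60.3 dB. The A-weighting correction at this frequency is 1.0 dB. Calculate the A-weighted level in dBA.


Given values:
  SPL = 60.3 dB
  A-weighting at 4000 Hz = 1.0 dB
Formula: L_A = SPL + A_weight
L_A = 60.3 + (1.0)
L_A = 61.3

61.3 dBA


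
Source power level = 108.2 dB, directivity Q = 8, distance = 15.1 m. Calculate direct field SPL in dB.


Given values:
  Lw = 108.2 dB, Q = 8, r = 15.1 m
Formula: SPL = Lw + 10 * log10(Q / (4 * pi * r^2))
Compute 4 * pi * r^2 = 4 * pi * 15.1^2 = 2865.2582
Compute Q / denom = 8 / 2865.2582 = 0.00279207
Compute 10 * log10(0.00279207) = -25.5407
SPL = 108.2 + (-25.5407) = 82.66

82.66 dB


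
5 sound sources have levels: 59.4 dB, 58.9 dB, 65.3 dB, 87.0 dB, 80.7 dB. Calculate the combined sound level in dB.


Formula: L_total = 10 * log10( sum(10^(Li/10)) )
  Source 1: 10^(59.4/10) = 870963.59
  Source 2: 10^(58.9/10) = 776247.1166
  Source 3: 10^(65.3/10) = 3388441.5614
  Source 4: 10^(87.0/10) = 501187233.6273
  Source 5: 10^(80.7/10) = 117489755.494
Sum of linear values = 623712641.3893
L_total = 10 * log10(623712641.3893) = 87.95

87.95 dB


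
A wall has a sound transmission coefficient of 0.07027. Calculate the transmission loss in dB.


Given values:
  tau = 0.07027
Formula: TL = 10 * log10(1 / tau)
Compute 1 / tau = 1 / 0.07027 = 14.2308
Compute log10(14.2308) = 1.153229
TL = 10 * 1.153229 = 11.53

11.53 dB


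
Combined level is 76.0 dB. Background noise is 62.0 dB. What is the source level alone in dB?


Given values:
  L_total = 76.0 dB, L_bg = 62.0 dB
Formula: L_source = 10 * log10(10^(L_total/10) - 10^(L_bg/10))
Convert to linear:
  10^(76.0/10) = 39810717.0553
  10^(62.0/10) = 1584893.1925
Difference: 39810717.0553 - 1584893.1925 = 38225823.8628
L_source = 10 * log10(38225823.8628) = 75.82

75.82 dB


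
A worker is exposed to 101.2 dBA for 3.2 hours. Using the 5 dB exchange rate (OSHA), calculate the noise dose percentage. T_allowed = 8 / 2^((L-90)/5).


Given values:
  L = 101.2 dBA, T = 3.2 hours
Formula: T_allowed = 8 / 2^((L - 90) / 5)
Compute exponent: (101.2 - 90) / 5 = 2.24
Compute 2^(2.24) = 4.723971
T_allowed = 8 / 4.723971 = 1.69349 hours
Dose = (T / T_allowed) * 100
Dose = (3.2 / 1.69349) * 100 = 188.96

188.96 %


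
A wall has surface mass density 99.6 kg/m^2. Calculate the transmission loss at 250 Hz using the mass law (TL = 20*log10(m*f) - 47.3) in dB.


Given values:
  m = 99.6 kg/m^2, f = 250 Hz
Formula: TL = 20 * log10(m * f) - 47.3
Compute m * f = 99.6 * 250 = 24900.0
Compute log10(24900.0) = 4.396199
Compute 20 * 4.396199 = 87.924
TL = 87.924 - 47.3 = 40.62

40.62 dB


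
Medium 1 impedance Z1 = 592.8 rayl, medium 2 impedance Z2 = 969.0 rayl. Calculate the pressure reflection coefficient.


Given values:
  Z1 = 592.8 rayl, Z2 = 969.0 rayl
Formula: R = (Z2 - Z1) / (Z2 + Z1)
Numerator: Z2 - Z1 = 969.0 - 592.8 = 376.2
Denominator: Z2 + Z1 = 969.0 + 592.8 = 1561.8
R = 376.2 / 1561.8 = 0.2409

0.2409


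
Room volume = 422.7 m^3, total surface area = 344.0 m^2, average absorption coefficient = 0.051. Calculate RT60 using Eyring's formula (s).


Given values:
  V = 422.7 m^3, S = 344.0 m^2, alpha = 0.051
Formula: RT60 = 0.161 * V / (-S * ln(1 - alpha))
Compute ln(1 - 0.051) = ln(0.949) = -0.052346
Denominator: -344.0 * -0.052346 = 18.007
Numerator: 0.161 * 422.7 = 68.0547
RT60 = 68.0547 / 18.007 = 3.779

3.779 s


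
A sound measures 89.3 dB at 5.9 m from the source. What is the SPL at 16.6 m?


Given values:
  SPL1 = 89.3 dB, r1 = 5.9 m, r2 = 16.6 m
Formula: SPL2 = SPL1 - 20 * log10(r2 / r1)
Compute ratio: r2 / r1 = 16.6 / 5.9 = 2.8136
Compute log10: log10(2.8136) = 0.449262
Compute drop: 20 * 0.449262 = 8.9852
SPL2 = 89.3 - 8.9852 = 80.31

80.31 dB


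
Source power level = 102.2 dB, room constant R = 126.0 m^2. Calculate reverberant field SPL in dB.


Given values:
  Lw = 102.2 dB, R = 126.0 m^2
Formula: SPL = Lw + 10 * log10(4 / R)
Compute 4 / R = 4 / 126.0 = 0.031746
Compute 10 * log10(0.031746) = -14.9831
SPL = 102.2 + (-14.9831) = 87.22

87.22 dB


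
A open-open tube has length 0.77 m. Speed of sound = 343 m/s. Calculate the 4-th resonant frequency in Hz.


Given values:
  Tube type: open-open, L = 0.77 m, c = 343 m/s, n = 4
Formula: f_n = n * c / (2 * L)
Compute 2 * L = 2 * 0.77 = 1.54
f = 4 * 343 / 1.54
f = 890.91

890.91 Hz


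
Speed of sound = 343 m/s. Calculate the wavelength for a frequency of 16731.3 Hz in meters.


Given values:
  c = 343 m/s, f = 16731.3 Hz
Formula: lambda = c / f
lambda = 343 / 16731.3
lambda = 0.0205

0.0205 m


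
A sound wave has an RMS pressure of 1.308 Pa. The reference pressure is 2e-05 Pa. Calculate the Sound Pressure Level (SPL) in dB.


Given values:
  p = 1.308 Pa
  p_ref = 2e-05 Pa
Formula: SPL = 20 * log10(p / p_ref)
Compute ratio: p / p_ref = 1.308 / 2e-05 = 65400
Compute log10: log10(65400) = 4.815578
Multiply: SPL = 20 * 4.815578 = 96.31

96.31 dB


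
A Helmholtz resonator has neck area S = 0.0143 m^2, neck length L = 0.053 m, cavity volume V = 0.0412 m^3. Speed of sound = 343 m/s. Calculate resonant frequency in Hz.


Given values:
  S = 0.0143 m^2, L = 0.053 m, V = 0.0412 m^3, c = 343 m/s
Formula: f = (c / (2*pi)) * sqrt(S / (V * L))
Compute V * L = 0.0412 * 0.053 = 0.0021836
Compute S / (V * L) = 0.0143 / 0.0021836 = 6.5488
Compute sqrt(6.5488) = 2.559062
Compute c / (2*pi) = 343 / 6.283185 = 54.590148
f = 54.590148 * 2.559062 = 139.7

139.7 Hz


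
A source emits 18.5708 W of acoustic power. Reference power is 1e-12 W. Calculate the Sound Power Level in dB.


Given values:
  W = 18.5708 W
  W_ref = 1e-12 W
Formula: SWL = 10 * log10(W / W_ref)
Compute ratio: W / W_ref = 18570800000000
Compute log10: log10(18570800000000) = 13.268831
Multiply: SWL = 10 * 13.268831 = 132.69

132.69 dB


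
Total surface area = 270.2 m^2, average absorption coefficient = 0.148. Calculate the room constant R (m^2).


Given values:
  S = 270.2 m^2, alpha = 0.148
Formula: R = S * alpha / (1 - alpha)
Numerator: 270.2 * 0.148 = 39.9896
Denominator: 1 - 0.148 = 0.852
R = 39.9896 / 0.852 = 46.94

46.94 m^2


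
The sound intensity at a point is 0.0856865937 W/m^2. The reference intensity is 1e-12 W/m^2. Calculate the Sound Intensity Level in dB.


Given values:
  I = 0.0856865937 W/m^2
  I_ref = 1e-12 W/m^2
Formula: SIL = 10 * log10(I / I_ref)
Compute ratio: I / I_ref = 85686593700
Compute log10: log10(85686593700) = 10.932913
Multiply: SIL = 10 * 10.932913 = 109.33

109.33 dB


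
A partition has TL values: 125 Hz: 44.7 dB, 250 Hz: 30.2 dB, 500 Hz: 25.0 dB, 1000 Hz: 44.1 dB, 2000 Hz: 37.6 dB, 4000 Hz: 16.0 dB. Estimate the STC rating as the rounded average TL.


Given TL values at each frequency:
  125 Hz: 44.7 dB
  250 Hz: 30.2 dB
  500 Hz: 25.0 dB
  1000 Hz: 44.1 dB
  2000 Hz: 37.6 dB
  4000 Hz: 16.0 dB
Formula: STC ~ round(average of TL values)
Sum = 44.7 + 30.2 + 25.0 + 44.1 + 37.6 + 16.0 = 197.6
Average = 197.6 / 6 = 32.93
Rounded: 33

33


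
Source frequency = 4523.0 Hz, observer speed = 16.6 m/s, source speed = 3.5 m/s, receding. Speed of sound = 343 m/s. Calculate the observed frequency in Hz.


Given values:
  f_s = 4523.0 Hz, v_o = 16.6 m/s, v_s = 3.5 m/s
  Direction: receding
Formula: f_o = f_s * (c - v_o) / (c + v_s)
Numerator: c - v_o = 343 - 16.6 = 326.4
Denominator: c + v_s = 343 + 3.5 = 346.5
f_o = 4523.0 * 326.4 / 346.5 = 4260.63

4260.63 Hz


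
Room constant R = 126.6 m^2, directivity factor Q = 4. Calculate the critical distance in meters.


Given values:
  R = 126.6 m^2, Q = 4
Formula: d_c = 0.141 * sqrt(Q * R)
Compute Q * R = 4 * 126.6 = 506.4
Compute sqrt(506.4) = 22.5033
d_c = 0.141 * 22.5033 = 3.173

3.173 m


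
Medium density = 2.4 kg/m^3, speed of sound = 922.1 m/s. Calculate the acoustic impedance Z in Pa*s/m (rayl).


Given values:
  rho = 2.4 kg/m^3
  c = 922.1 m/s
Formula: Z = rho * c
Z = 2.4 * 922.1
Z = 2213.04

2213.04 rayl


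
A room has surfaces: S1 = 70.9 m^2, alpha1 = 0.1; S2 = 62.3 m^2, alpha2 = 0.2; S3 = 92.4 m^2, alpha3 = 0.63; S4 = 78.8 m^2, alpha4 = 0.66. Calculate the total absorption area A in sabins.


Given surfaces:
  Surface 1: 70.9 * 0.1 = 7.09
  Surface 2: 62.3 * 0.2 = 12.46
  Surface 3: 92.4 * 0.63 = 58.212
  Surface 4: 78.8 * 0.66 = 52.008
Formula: A = sum(Si * alpha_i)
A = 7.09 + 12.46 + 58.212 + 52.008
A = 129.77

129.77 sabins


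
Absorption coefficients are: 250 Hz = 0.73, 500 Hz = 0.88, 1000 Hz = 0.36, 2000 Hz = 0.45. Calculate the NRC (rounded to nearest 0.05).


Given values:
  a_250 = 0.73, a_500 = 0.88
  a_1000 = 0.36, a_2000 = 0.45
Formula: NRC = (a250 + a500 + a1000 + a2000) / 4
Sum = 0.73 + 0.88 + 0.36 + 0.45 = 2.42
NRC = 2.42 / 4 = 0.605
Rounded to nearest 0.05: 0.6

0.6


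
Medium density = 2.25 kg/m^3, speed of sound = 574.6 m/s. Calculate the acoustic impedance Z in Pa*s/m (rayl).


Given values:
  rho = 2.25 kg/m^3
  c = 574.6 m/s
Formula: Z = rho * c
Z = 2.25 * 574.6
Z = 1292.85

1292.85 rayl


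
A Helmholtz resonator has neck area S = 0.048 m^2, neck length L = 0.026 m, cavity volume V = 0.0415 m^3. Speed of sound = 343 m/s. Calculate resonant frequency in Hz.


Given values:
  S = 0.048 m^2, L = 0.026 m, V = 0.0415 m^3, c = 343 m/s
Formula: f = (c / (2*pi)) * sqrt(S / (V * L))
Compute V * L = 0.0415 * 0.026 = 0.001079
Compute S / (V * L) = 0.048 / 0.001079 = 44.4856
Compute sqrt(44.4856) = 6.669753
Compute c / (2*pi) = 343 / 6.283185 = 54.590148
f = 54.590148 * 6.669753 = 364.1

364.1 Hz


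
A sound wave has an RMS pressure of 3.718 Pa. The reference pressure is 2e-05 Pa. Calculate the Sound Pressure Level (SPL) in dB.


Given values:
  p = 3.718 Pa
  p_ref = 2e-05 Pa
Formula: SPL = 20 * log10(p / p_ref)
Compute ratio: p / p_ref = 3.718 / 2e-05 = 185900
Compute log10: log10(185900) = 5.269279
Multiply: SPL = 20 * 5.269279 = 105.39

105.39 dB


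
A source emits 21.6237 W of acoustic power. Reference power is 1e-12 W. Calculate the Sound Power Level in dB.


Given values:
  W = 21.6237 W
  W_ref = 1e-12 W
Formula: SWL = 10 * log10(W / W_ref)
Compute ratio: W / W_ref = 21623700000000
Compute log10: log10(21623700000000) = 13.33493
Multiply: SWL = 10 * 13.33493 = 133.35

133.35 dB


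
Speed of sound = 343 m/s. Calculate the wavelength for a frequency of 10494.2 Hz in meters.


Given values:
  c = 343 m/s, f = 10494.2 Hz
Formula: lambda = c / f
lambda = 343 / 10494.2
lambda = 0.0327

0.0327 m


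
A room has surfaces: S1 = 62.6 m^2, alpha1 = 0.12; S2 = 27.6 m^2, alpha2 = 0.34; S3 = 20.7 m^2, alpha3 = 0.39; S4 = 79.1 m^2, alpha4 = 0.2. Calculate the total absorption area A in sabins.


Given surfaces:
  Surface 1: 62.6 * 0.12 = 7.512
  Surface 2: 27.6 * 0.34 = 9.384
  Surface 3: 20.7 * 0.39 = 8.073
  Surface 4: 79.1 * 0.2 = 15.82
Formula: A = sum(Si * alpha_i)
A = 7.512 + 9.384 + 8.073 + 15.82
A = 40.79

40.79 sabins


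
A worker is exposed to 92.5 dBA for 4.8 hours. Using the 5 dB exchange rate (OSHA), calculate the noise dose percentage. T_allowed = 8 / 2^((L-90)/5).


Given values:
  L = 92.5 dBA, T = 4.8 hours
Formula: T_allowed = 8 / 2^((L - 90) / 5)
Compute exponent: (92.5 - 90) / 5 = 0.5
Compute 2^(0.5) = 1.414214
T_allowed = 8 / 1.414214 = 5.656852 hours
Dose = (T / T_allowed) * 100
Dose = (4.8 / 5.656852) * 100 = 84.85

84.85 %


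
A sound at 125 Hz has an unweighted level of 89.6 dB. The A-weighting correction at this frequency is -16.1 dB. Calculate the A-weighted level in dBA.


Given values:
  SPL = 89.6 dB
  A-weighting at 125 Hz = -16.1 dB
Formula: L_A = SPL + A_weight
L_A = 89.6 + (-16.1)
L_A = 73.5

73.5 dBA


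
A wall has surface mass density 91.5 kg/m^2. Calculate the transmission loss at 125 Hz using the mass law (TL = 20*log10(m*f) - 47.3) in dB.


Given values:
  m = 91.5 kg/m^2, f = 125 Hz
Formula: TL = 20 * log10(m * f) - 47.3
Compute m * f = 91.5 * 125 = 11437.5
Compute log10(11437.5) = 4.058331
Compute 20 * 4.058331 = 81.1666
TL = 81.1666 - 47.3 = 33.87

33.87 dB


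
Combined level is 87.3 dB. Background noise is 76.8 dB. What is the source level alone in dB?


Given values:
  L_total = 87.3 dB, L_bg = 76.8 dB
Formula: L_source = 10 * log10(10^(L_total/10) - 10^(L_bg/10))
Convert to linear:
  10^(87.3/10) = 537031796.3703
  10^(76.8/10) = 47863009.2323
Difference: 537031796.3703 - 47863009.2323 = 489168787.138
L_source = 10 * log10(489168787.138) = 86.89

86.89 dB


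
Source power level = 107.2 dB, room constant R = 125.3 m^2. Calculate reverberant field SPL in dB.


Given values:
  Lw = 107.2 dB, R = 125.3 m^2
Formula: SPL = Lw + 10 * log10(4 / R)
Compute 4 / R = 4 / 125.3 = 0.031923
Compute 10 * log10(0.031923) = -14.959
SPL = 107.2 + (-14.959) = 92.24

92.24 dB


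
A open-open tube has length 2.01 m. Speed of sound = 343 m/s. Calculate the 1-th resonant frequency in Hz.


Given values:
  Tube type: open-open, L = 2.01 m, c = 343 m/s, n = 1
Formula: f_n = n * c / (2 * L)
Compute 2 * L = 2 * 2.01 = 4.02
f = 1 * 343 / 4.02
f = 85.32

85.32 Hz


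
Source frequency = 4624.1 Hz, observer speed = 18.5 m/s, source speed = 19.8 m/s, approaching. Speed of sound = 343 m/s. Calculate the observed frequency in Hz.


Given values:
  f_s = 4624.1 Hz, v_o = 18.5 m/s, v_s = 19.8 m/s
  Direction: approaching
Formula: f_o = f_s * (c + v_o) / (c - v_s)
Numerator: c + v_o = 343 + 18.5 = 361.5
Denominator: c - v_s = 343 - 19.8 = 323.2
f_o = 4624.1 * 361.5 / 323.2 = 5172.07

5172.07 Hz


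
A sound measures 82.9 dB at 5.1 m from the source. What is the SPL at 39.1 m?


Given values:
  SPL1 = 82.9 dB, r1 = 5.1 m, r2 = 39.1 m
Formula: SPL2 = SPL1 - 20 * log10(r2 / r1)
Compute ratio: r2 / r1 = 39.1 / 5.1 = 7.6667
Compute log10: log10(7.6667) = 0.884608
Compute drop: 20 * 0.884608 = 17.6922
SPL2 = 82.9 - 17.6922 = 65.21

65.21 dB


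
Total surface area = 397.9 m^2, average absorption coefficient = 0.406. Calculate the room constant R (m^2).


Given values:
  S = 397.9 m^2, alpha = 0.406
Formula: R = S * alpha / (1 - alpha)
Numerator: 397.9 * 0.406 = 161.5474
Denominator: 1 - 0.406 = 0.594
R = 161.5474 / 0.594 = 271.97

271.97 m^2


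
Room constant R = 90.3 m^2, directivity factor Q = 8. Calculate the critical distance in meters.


Given values:
  R = 90.3 m^2, Q = 8
Formula: d_c = 0.141 * sqrt(Q * R)
Compute Q * R = 8 * 90.3 = 722.4
Compute sqrt(722.4) = 26.8775
d_c = 0.141 * 26.8775 = 3.79

3.79 m


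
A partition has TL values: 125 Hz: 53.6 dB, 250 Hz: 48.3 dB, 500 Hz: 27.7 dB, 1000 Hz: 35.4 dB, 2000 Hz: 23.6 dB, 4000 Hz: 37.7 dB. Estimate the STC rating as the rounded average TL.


Given TL values at each frequency:
  125 Hz: 53.6 dB
  250 Hz: 48.3 dB
  500 Hz: 27.7 dB
  1000 Hz: 35.4 dB
  2000 Hz: 23.6 dB
  4000 Hz: 37.7 dB
Formula: STC ~ round(average of TL values)
Sum = 53.6 + 48.3 + 27.7 + 35.4 + 23.6 + 37.7 = 226.3
Average = 226.3 / 6 = 37.72
Rounded: 38

38


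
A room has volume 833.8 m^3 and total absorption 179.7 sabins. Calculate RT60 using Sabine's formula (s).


Given values:
  V = 833.8 m^3
  A = 179.7 sabins
Formula: RT60 = 0.161 * V / A
Numerator: 0.161 * 833.8 = 134.2418
RT60 = 134.2418 / 179.7 = 0.747

0.747 s


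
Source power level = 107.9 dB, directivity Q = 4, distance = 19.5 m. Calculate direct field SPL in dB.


Given values:
  Lw = 107.9 dB, Q = 4, r = 19.5 m
Formula: SPL = Lw + 10 * log10(Q / (4 * pi * r^2))
Compute 4 * pi * r^2 = 4 * pi * 19.5^2 = 4778.3624
Compute Q / denom = 4 / 4778.3624 = 0.00083711
Compute 10 * log10(0.00083711) = -30.7722
SPL = 107.9 + (-30.7722) = 77.13

77.13 dB


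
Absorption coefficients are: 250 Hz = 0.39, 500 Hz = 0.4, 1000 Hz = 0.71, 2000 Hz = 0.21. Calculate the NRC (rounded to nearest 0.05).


Given values:
  a_250 = 0.39, a_500 = 0.4
  a_1000 = 0.71, a_2000 = 0.21
Formula: NRC = (a250 + a500 + a1000 + a2000) / 4
Sum = 0.39 + 0.4 + 0.71 + 0.21 = 1.71
NRC = 1.71 / 4 = 0.4275
Rounded to nearest 0.05: 0.45

0.45


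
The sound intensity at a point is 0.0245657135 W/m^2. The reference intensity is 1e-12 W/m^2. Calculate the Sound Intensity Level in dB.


Given values:
  I = 0.0245657135 W/m^2
  I_ref = 1e-12 W/m^2
Formula: SIL = 10 * log10(I / I_ref)
Compute ratio: I / I_ref = 24565713500
Compute log10: log10(24565713500) = 10.390329
Multiply: SIL = 10 * 10.390329 = 103.9

103.9 dB


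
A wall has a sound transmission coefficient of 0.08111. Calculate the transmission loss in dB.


Given values:
  tau = 0.08111
Formula: TL = 10 * log10(1 / tau)
Compute 1 / tau = 1 / 0.08111 = 12.3289
Compute log10(12.3289) = 1.090924
TL = 10 * 1.090924 = 10.91

10.91 dB


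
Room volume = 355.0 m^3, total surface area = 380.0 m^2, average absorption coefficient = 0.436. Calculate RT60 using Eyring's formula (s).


Given values:
  V = 355.0 m^3, S = 380.0 m^2, alpha = 0.436
Formula: RT60 = 0.161 * V / (-S * ln(1 - alpha))
Compute ln(1 - 0.436) = ln(0.564) = -0.572701
Denominator: -380.0 * -0.572701 = 217.6264
Numerator: 0.161 * 355.0 = 57.155
RT60 = 57.155 / 217.6264 = 0.263

0.263 s


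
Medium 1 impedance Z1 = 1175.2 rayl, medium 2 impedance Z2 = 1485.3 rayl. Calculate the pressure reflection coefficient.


Given values:
  Z1 = 1175.2 rayl, Z2 = 1485.3 rayl
Formula: R = (Z2 - Z1) / (Z2 + Z1)
Numerator: Z2 - Z1 = 1485.3 - 1175.2 = 310.1
Denominator: Z2 + Z1 = 1485.3 + 1175.2 = 2660.5
R = 310.1 / 2660.5 = 0.1166

0.1166


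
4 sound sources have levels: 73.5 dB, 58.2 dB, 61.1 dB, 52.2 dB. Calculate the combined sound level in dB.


Formula: L_total = 10 * log10( sum(10^(Li/10)) )
  Source 1: 10^(73.5/10) = 22387211.3857
  Source 2: 10^(58.2/10) = 660693.448
  Source 3: 10^(61.1/10) = 1288249.5517
  Source 4: 10^(52.2/10) = 165958.6907
Sum of linear values = 24502113.0761
L_total = 10 * log10(24502113.0761) = 73.89

73.89 dB


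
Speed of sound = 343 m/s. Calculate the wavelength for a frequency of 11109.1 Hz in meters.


Given values:
  c = 343 m/s, f = 11109.1 Hz
Formula: lambda = c / f
lambda = 343 / 11109.1
lambda = 0.0309

0.0309 m


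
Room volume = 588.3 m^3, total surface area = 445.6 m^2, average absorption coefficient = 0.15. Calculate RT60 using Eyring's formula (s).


Given values:
  V = 588.3 m^3, S = 445.6 m^2, alpha = 0.15
Formula: RT60 = 0.161 * V / (-S * ln(1 - alpha))
Compute ln(1 - 0.15) = ln(0.85) = -0.162519
Denominator: -445.6 * -0.162519 = 72.4185
Numerator: 0.161 * 588.3 = 94.7163
RT60 = 94.7163 / 72.4185 = 1.308

1.308 s
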